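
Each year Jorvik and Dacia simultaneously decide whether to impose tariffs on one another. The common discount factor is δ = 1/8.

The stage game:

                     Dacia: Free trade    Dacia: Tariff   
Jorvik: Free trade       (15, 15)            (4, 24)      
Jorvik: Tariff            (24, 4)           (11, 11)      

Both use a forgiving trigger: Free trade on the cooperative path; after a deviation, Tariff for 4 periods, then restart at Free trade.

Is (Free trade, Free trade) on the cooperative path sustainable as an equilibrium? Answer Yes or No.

A one-shot deviation gives 24 now, then 11 for 4 periods, then back to 15.
Gain from deviating: (24−15) today; loss: (15−11) in each of the next 4 periods.
No-deviation condition: (15−11)(δ+…+δ^4) ≥ 24−15, i.e. δ+…+δ^4 ≥ 9/4.
At δ = 1/8: δ+…+δ^4 = 0.1428 < 2.2500.
So cooperation is not sustainable.

No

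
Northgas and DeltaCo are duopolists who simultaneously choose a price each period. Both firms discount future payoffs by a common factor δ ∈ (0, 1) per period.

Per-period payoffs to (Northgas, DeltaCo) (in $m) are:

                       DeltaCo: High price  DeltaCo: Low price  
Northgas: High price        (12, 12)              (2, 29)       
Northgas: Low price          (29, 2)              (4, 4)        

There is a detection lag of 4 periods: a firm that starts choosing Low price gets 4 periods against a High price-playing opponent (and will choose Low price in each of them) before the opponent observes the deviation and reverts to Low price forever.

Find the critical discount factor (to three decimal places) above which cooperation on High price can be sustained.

A deviator earns 29 for 4 periods, then 4 forever; cooperating earns 12 forever. Multiplying the IC by (1−δ):
12 ≥ 29(1−δ^4) + 4δ^4, so 25·δ^4 ≥ 17 and δ^4 ≥ 17/25.
δ ≥ (17/25)^(1/4) ≈ 0.908.

0.908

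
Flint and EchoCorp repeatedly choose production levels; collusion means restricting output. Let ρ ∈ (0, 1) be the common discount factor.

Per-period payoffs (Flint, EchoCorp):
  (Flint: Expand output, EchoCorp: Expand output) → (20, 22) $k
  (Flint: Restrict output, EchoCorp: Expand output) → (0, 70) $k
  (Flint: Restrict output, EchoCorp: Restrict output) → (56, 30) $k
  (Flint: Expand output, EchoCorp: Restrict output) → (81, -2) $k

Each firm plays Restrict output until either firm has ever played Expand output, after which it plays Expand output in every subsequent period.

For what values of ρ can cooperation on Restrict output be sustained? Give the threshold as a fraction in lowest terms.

For Flint: deviation gain 81−56 = 25, per-period punishment loss 56−20 = 36. IC gives ρ ≥ 25/61.
For EchoCorp: gain 40, loss 8 per period, so ρ ≥ 40/48 = 5/6.
The tighter constraint is EchoCorp's, so cooperation needs ρ ≥ 5/6.

5/6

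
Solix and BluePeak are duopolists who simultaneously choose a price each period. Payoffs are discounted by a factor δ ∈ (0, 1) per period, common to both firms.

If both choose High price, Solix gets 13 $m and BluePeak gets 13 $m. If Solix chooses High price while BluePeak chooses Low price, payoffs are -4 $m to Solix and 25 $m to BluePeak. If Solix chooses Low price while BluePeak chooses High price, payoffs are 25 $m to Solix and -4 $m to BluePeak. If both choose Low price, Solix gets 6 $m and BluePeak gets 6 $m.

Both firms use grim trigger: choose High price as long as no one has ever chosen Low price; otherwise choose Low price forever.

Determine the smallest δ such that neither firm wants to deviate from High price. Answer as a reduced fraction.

One-period gain from deviating is 25 − 13 = 12. The loss is 13 − 6 = 7 in every subsequent period, with present value 7·δ/(1−δ).
Deviation is unprofitable when 7·δ/(1−δ) ≥ 12, i.e. δ/(1−δ) ≥ 12/7.
Equivalently δ ≥ 12/(12+7) = 12/19.

12/19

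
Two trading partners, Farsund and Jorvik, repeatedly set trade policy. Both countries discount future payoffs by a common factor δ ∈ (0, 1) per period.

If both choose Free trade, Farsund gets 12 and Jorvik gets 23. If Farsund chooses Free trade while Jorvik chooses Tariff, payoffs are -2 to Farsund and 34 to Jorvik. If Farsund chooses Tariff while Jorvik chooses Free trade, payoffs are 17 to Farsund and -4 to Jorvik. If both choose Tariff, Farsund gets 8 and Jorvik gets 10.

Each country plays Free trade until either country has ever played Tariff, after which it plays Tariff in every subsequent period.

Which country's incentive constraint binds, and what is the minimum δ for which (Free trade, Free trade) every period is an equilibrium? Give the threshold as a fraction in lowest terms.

Farsund's threshold: (17−12)/(17−8) = 5/9.
Jorvik's threshold: (34−23)/(34−10) = 11/24.
5/9 > 11/24, so Farsund binds and δ* = 5/9.

Farsund; δ ≥ 5/9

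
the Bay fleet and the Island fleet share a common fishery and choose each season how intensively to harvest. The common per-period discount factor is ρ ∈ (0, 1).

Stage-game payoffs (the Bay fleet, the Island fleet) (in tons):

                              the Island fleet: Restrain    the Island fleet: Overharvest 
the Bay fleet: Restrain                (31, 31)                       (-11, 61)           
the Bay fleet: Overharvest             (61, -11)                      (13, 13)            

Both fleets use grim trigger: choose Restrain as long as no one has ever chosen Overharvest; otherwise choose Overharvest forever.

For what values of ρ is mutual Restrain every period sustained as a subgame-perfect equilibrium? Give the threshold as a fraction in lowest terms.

5/8

One-period gain from deviating is 61 − 31 = 30. The loss is 31 − 13 = 18 in every subsequent period, with present value 18·ρ/(1−ρ).
Deviation is unprofitable when 18·ρ/(1−ρ) ≥ 30, i.e. ρ/(1−ρ) ≥ 5/3.
Equivalently ρ ≥ 30/(30+18) = 5/8.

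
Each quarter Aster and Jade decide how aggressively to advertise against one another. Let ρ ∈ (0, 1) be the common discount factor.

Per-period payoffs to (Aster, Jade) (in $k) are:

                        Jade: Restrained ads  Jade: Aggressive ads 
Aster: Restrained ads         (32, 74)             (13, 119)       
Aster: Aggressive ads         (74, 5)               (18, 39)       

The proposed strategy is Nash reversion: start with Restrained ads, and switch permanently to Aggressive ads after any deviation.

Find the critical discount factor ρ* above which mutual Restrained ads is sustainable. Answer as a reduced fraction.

Aster's threshold: (74−32)/(74−18) = 3/4.
Jade's threshold: (119−74)/(119−39) = 9/16.
3/4 > 9/16, so Aster binds and ρ* = 3/4.

3/4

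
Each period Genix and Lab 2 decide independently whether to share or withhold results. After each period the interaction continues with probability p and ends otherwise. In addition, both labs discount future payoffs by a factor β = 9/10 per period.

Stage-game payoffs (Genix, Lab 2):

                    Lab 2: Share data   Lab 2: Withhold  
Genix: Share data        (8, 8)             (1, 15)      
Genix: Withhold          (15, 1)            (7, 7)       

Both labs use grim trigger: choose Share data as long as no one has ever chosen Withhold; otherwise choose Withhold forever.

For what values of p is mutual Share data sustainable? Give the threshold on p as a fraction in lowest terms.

Expected continuation weight on next period's payoff is β·p = 9/10·p, which plays the role of the discount factor.
Cooperation requires 9/10·p ≥ (15−8)/(15−7) = 7/8, hence p ≥ 35/36.

35/36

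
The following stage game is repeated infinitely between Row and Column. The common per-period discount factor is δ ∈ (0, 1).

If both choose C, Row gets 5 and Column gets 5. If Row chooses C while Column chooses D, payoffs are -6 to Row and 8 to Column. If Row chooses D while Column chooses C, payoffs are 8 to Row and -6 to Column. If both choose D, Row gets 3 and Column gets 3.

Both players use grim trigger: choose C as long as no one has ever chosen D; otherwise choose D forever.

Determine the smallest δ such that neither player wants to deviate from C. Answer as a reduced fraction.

3/5

Cooperation forever yields 5 each period: 5/(1−δ).
Deviating yields 8 once, then 3 forever: 8 + 3δ/(1−δ).
No profitable deviation requires 5/(1−δ) ≥ 8 + 3δ/(1−δ).
Multiplying by (1−δ): 5 ≥ 8(1−δ) + 3δ = 8 − 5δ.
So 5δ ≥ 3, i.e. δ ≥ 3/5.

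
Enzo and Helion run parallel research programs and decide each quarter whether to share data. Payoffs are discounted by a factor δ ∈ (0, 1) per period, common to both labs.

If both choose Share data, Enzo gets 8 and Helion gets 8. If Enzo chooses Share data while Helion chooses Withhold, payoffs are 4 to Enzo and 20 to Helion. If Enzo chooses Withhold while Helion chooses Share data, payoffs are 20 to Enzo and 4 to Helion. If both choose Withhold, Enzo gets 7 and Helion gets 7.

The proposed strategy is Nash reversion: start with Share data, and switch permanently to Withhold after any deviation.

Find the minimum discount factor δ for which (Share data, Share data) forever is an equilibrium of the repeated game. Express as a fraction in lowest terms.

One-period gain from deviating is 20 − 8 = 12. The loss is 8 − 7 = 1 in every subsequent period, with present value 1·δ/(1−δ).
Deviation is unprofitable when 1·δ/(1−δ) ≥ 12, i.e. δ/(1−δ) ≥ 12.
Equivalently δ ≥ 12/(12+1) = 12/13.

12/13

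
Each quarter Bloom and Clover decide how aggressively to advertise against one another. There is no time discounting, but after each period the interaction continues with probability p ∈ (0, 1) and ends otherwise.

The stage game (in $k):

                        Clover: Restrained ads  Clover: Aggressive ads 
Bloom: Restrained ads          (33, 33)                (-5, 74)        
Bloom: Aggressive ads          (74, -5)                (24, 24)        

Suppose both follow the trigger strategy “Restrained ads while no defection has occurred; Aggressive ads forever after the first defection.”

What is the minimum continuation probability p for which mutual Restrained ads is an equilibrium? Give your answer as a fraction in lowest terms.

41/50

Expected cooperation value is 33 + p·33 + p²·33 + … = 33/(1−p); deviation gives 74 + p·24/(1−p).
33 ≥ 74(1−p) + 24p ⇒ 50p ≥ 41 ⇒ p ≥ 41/50.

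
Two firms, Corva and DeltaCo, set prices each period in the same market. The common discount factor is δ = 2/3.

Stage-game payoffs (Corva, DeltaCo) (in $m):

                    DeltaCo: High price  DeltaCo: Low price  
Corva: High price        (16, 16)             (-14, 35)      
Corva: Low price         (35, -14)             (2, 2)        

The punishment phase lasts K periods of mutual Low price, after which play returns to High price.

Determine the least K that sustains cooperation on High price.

No profitable deviation requires (16−2)(δ+…+δ^K) ≥ 35−16, i.e. δ+…+δ^K ≥ 19/14 ≈ 1.3571.
With δ = 2/3, the partial sums are K=1: 0.6667, K=2: 1.1111, K=3: 1.4074.
K = 3 is the first length at which the sum reaches 1.3571.

3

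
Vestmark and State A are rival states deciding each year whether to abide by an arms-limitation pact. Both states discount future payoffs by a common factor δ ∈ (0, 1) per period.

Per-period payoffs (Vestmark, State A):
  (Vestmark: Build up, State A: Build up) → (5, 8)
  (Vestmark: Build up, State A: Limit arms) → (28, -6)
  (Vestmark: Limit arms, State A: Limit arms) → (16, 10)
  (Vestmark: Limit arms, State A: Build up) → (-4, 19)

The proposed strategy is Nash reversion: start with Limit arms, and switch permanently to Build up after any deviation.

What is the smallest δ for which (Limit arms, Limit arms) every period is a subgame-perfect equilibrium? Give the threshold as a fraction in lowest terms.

Vestmark: cooperation gives 16 each period; deviation gives 28 once then 5 forever.
  16/(1−δ) ≥ 28 + 5δ/(1−δ) ⇒ δ ≥ 12/23.
State A: cooperation gives 10 each period; deviation gives 19 once then 8 forever.
  δ ≥ 9/11.
Both must hold, so the binding constraint is State A's: δ ≥ 9/11.

9/11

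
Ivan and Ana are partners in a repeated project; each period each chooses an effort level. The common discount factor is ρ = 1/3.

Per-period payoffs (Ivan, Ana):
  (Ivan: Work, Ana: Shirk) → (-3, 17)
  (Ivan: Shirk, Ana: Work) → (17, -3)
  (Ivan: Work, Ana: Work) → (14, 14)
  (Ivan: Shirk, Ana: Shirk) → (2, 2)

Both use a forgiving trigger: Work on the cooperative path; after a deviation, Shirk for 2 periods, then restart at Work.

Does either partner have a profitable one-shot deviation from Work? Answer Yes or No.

No

IC: ρ+…+ρ^2 ≥ (17−14)/(14−2) = 1/4.
At ρ = 1/3: partial sum = 0.4444 ≥ 0.2500. Cooperation sustainable.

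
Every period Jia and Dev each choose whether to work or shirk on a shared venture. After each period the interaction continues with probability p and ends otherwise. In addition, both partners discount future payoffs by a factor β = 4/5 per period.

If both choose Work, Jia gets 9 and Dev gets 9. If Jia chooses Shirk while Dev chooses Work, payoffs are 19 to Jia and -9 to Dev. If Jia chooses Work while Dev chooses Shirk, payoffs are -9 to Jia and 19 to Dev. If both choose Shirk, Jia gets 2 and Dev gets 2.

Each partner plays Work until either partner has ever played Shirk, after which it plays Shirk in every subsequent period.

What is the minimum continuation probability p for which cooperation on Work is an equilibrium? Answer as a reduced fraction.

Expected continuation weight on next period's payoff is β·p = 4/5·p, which plays the role of the discount factor.
Cooperation requires 4/5·p ≥ (19−9)/(19−2) = 10/17, hence p ≥ 25/34.

25/34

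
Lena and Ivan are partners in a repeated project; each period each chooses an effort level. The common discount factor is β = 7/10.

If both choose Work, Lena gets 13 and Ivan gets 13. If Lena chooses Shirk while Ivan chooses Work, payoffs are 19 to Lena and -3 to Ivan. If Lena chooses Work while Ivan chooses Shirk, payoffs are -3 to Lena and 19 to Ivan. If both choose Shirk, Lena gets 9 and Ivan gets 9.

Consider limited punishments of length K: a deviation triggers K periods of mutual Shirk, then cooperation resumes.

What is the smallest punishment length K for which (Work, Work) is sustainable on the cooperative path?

No profitable deviation requires (13−9)(β+…+β^K) ≥ 19−13, i.e. β+…+β^K ≥ 3/2 ≈ 1.5000.
With β = 7/10, the partial sums are K=1: 0.7000, K=2: 1.1900, K=3: 1.5330.
K = 3 is the first length at which the sum reaches 1.5000.

3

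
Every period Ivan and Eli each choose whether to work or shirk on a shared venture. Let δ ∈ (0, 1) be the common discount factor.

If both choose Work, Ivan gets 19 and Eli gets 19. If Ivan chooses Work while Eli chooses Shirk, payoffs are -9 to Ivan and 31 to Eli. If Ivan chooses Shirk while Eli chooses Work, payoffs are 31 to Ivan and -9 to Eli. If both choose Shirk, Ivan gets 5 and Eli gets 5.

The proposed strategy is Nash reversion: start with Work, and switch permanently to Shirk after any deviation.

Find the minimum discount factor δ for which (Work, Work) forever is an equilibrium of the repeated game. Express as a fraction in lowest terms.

Under grim trigger the critical discount factor is (T−C)/(T−P) with T = 31, C = 19, P = 5.
δ* = (31−19)/(31−5) = 12/26 = 6/13.

6/13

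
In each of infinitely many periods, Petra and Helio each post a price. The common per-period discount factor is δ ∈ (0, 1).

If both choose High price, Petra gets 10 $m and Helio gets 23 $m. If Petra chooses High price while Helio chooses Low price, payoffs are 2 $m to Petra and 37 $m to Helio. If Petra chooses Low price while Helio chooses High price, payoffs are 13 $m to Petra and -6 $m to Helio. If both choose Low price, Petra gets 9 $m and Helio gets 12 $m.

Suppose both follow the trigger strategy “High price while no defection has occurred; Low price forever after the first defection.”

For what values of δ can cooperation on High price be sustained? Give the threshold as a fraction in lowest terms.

3/4

Petra's threshold: (13−10)/(13−9) = 3/4.
Helio's threshold: (37−23)/(37−12) = 14/25.
3/4 > 14/25, so Petra binds and δ* = 3/4.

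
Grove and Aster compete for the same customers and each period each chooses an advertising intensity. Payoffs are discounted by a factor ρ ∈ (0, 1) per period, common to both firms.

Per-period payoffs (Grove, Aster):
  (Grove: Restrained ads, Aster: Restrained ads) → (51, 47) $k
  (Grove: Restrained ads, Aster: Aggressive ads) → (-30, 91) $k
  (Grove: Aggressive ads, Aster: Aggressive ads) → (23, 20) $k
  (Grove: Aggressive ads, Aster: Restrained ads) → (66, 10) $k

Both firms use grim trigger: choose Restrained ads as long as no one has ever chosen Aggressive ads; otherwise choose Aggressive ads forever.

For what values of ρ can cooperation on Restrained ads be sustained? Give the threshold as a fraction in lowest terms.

Grove's threshold: (66−51)/(66−23) = 15/43.
Aster's threshold: (91−47)/(91−20) = 44/71.
15/43 < 44/71, so Aster binds and ρ* = 44/71.

44/71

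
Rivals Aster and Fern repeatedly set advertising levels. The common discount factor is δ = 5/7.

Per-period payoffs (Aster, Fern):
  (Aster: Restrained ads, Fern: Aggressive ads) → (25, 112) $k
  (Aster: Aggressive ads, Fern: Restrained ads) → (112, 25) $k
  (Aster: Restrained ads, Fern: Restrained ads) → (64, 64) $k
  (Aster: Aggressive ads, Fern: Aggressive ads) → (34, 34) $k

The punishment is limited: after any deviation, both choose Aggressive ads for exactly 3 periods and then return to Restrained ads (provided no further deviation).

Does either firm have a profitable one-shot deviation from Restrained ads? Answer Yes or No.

Comparing payoff streams over the 4 periods until play realigns: cooperate → 64(1+δ+…+δ^3); deviate → 112 + 34(δ+…+δ^3).
Cooperation is sustained iff (64−34)(δ+…+δ^3) ≥ 112−64.
δ+…+δ^3 = 5/7·(1−(5/7)^3)/(1−5/7) = 1.5889, and (112−64)/(64−34) = 1.6000.
1.5889 < 1.6000, so cooperation is not sustainable.

Yes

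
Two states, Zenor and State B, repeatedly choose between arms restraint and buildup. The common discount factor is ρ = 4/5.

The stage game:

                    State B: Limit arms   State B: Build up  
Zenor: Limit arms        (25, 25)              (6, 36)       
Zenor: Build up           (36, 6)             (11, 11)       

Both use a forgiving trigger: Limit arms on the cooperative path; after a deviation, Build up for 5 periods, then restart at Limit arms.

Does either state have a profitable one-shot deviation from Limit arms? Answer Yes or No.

No

A one-shot deviation gives 36 now, then 11 for 5 periods, then back to 25.
Gain from deviating: (36−25) today; loss: (25−11) in each of the next 5 periods.
No-deviation condition: (25−11)(ρ+…+ρ^5) ≥ 36−25, i.e. ρ+…+ρ^5 ≥ 11/14.
At ρ = 4/5: ρ+…+ρ^5 = 2.6893 ≥ 0.7857.
So cooperation is sustainable.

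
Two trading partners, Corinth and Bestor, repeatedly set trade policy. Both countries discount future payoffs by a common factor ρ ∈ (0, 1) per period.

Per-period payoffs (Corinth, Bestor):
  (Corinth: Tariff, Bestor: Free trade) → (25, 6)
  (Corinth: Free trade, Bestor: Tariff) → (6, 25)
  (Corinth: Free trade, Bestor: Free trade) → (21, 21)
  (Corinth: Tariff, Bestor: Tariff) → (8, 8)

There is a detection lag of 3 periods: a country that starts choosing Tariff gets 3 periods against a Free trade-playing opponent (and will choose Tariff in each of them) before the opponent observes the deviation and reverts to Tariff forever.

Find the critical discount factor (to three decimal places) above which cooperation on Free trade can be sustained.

Deviating for the 3 undetected periods gains 25−21 = 4 per period over cooperation, then loses 21−8 = 13 per period forever once punishment starts.
Gain: 4(1 + ρ + … + ρ^2); loss: 13·ρ^3/(1−ρ).
No profitable deviation ⇔ 4(1−ρ^3) ≤ 13·ρ^3, i.e. ρ^3 ≥ 4/(4+13) = 4/17.
Hence ρ ≥ (4/17)^(1/3) ≈ 0.617.

0.617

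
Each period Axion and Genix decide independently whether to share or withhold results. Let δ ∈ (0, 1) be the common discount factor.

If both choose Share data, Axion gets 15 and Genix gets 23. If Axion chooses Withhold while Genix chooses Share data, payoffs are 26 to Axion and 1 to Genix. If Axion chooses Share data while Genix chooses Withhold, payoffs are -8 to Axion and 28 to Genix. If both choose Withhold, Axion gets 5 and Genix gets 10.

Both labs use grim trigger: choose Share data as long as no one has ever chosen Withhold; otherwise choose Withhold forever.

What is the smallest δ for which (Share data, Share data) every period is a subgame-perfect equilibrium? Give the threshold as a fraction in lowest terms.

11/21

Axion's threshold: (26−15)/(26−5) = 11/21.
Genix's threshold: (28−23)/(28−10) = 5/18.
11/21 > 5/18, so Axion binds and δ* = 11/21.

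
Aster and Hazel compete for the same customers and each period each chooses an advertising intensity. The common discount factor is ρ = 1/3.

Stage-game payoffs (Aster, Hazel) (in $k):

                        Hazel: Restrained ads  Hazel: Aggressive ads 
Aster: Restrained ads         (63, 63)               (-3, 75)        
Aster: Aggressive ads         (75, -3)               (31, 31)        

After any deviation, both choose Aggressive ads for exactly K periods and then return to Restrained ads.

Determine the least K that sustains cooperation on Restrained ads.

2

IC: ρ(1−ρ^K)/(1−ρ) ≥ (75−63)/(63−31) = 3/8.
With ρ = 1/3: need 1 − ρ^K ≥ 3/8·(1−1/3)/(1/3), i.e. ρ^K ≤ 0.2500.
Since (1/3)^1 = 0.3333 and (1/3)^2 = 0.1111, the smallest such K is 2.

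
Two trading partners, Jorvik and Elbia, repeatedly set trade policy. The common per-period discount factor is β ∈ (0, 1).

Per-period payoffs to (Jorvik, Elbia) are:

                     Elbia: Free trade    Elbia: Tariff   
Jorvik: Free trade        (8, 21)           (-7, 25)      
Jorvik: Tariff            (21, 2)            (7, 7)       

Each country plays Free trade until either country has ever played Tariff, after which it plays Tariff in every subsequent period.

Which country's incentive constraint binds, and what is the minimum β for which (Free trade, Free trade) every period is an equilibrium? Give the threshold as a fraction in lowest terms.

Jorvik: cooperation gives 8 each period; deviation gives 21 once then 7 forever.
  8/(1−β) ≥ 21 + 7β/(1−β) ⇒ β ≥ 13/14.
Elbia: cooperation gives 21 each period; deviation gives 25 once then 7 forever.
  β ≥ 4/18 = 2/9.
Both must hold, so the binding constraint is Jorvik's: β ≥ 13/14.

Jorvik; β ≥ 13/14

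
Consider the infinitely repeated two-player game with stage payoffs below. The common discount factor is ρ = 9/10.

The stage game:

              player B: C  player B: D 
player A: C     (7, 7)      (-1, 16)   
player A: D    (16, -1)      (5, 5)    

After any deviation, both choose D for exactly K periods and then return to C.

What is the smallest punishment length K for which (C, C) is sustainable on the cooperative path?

Need Σ_{k=1}^{K} ρ^k ≥ (16−7)/(7−5) = 4.5000 at ρ = 9/10.
At K = 6 the sum is 4.2170 < 4.5000; at K = 7 it is 4.6953 ≥ 4.5000.
So the minimum punishment length is K = 7.

7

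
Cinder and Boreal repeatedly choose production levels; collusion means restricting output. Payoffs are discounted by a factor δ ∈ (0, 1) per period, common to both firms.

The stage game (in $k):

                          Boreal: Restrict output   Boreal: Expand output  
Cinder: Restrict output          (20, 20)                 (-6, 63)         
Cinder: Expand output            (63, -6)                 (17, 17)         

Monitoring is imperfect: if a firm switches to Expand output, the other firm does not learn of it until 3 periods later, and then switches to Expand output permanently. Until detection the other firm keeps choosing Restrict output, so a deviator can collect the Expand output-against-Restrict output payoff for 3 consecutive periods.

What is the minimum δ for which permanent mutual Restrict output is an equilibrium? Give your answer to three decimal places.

The best deviation is to choose Expand output for all 3 undetected periods, earning 63 each, then 17 forever once detected.
Deviation value: 63(1−δ^3)/(1−δ) + 17δ^3/(1−δ); cooperation value: 20/(1−δ).
IC: 20 ≥ 63(1−δ^3) + 17δ^3 = 63 − 46δ^3.
So δ^3 ≥ 43/46, giving δ ≥ (43/46)^(1/3) ≈ 0.978.

0.978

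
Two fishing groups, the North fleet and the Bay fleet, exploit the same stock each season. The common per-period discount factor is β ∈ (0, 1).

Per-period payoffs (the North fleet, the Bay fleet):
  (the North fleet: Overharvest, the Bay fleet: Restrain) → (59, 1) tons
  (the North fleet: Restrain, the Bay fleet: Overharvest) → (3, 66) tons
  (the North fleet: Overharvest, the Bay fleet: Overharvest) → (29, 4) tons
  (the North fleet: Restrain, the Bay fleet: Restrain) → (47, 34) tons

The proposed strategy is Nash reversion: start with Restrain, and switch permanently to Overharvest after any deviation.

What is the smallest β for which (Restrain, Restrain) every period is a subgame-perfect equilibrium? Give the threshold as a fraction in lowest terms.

the North fleet: cooperation gives 47 each period; deviation gives 59 once then 29 forever.
  47/(1−β) ≥ 59 + 29β/(1−β) ⇒ β ≥ 12/30 = 2/5.
the Bay fleet: cooperation gives 34 each period; deviation gives 66 once then 4 forever.
  β ≥ 32/62 = 16/31.
Both must hold, so the binding constraint is the Bay fleet's: β ≥ 16/31.

16/31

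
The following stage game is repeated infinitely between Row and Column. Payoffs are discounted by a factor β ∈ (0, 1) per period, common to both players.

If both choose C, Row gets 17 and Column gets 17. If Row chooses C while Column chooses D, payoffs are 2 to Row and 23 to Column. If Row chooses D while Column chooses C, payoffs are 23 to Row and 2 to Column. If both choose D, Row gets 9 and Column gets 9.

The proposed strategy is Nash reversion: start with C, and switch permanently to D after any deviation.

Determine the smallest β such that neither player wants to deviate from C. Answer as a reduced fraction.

3/7

17/(1−β) ≥ 23 + 9β/(1−β)
17 ≥ 23 − 14β
β ≥ 6/14 = 3/7.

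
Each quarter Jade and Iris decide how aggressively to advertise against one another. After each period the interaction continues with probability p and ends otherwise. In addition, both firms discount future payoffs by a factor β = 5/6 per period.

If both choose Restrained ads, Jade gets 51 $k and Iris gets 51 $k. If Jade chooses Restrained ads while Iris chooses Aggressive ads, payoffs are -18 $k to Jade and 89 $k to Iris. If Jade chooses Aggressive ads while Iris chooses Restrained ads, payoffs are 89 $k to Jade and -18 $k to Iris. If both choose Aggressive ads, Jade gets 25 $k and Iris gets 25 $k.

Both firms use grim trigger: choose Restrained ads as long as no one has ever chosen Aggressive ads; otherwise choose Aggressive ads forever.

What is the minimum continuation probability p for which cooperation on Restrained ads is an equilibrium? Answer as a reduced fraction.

With continuation probability p and discount β, the effective per-period discount factor is βp.
Grim-trigger IC: βp ≥ (89−51)/(89−25) = 19/32.
So p ≥ (19/32)/(5/6) = 57/80.

57/80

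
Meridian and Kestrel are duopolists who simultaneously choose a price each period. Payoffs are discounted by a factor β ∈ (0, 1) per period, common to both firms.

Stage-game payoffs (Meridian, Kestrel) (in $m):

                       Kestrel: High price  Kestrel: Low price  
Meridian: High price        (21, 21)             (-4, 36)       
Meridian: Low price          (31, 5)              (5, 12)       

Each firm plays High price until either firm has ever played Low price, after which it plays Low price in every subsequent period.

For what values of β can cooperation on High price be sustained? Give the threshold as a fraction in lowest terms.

Meridian: cooperation gives 21 each period; deviation gives 31 once then 5 forever.
  21/(1−β) ≥ 31 + 5β/(1−β) ⇒ β ≥ 10/26 = 5/13.
Kestrel: cooperation gives 21 each period; deviation gives 36 once then 12 forever.
  β ≥ 15/24 = 5/8.
Both must hold, so the binding constraint is Kestrel's: β ≥ 5/8.

5/8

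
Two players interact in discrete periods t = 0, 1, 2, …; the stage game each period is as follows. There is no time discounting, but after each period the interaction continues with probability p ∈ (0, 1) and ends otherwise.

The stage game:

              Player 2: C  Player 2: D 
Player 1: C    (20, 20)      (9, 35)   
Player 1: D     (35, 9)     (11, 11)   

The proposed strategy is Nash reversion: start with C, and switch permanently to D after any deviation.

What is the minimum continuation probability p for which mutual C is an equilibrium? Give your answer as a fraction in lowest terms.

With no time discounting, the continuation probability p plays the role of the discount factor.
Grim-trigger IC: 20/(1−p) ≥ 35 + 11p/(1−p) ⇒ p ≥ (35−20)/(35−11) = 5/8.

5/8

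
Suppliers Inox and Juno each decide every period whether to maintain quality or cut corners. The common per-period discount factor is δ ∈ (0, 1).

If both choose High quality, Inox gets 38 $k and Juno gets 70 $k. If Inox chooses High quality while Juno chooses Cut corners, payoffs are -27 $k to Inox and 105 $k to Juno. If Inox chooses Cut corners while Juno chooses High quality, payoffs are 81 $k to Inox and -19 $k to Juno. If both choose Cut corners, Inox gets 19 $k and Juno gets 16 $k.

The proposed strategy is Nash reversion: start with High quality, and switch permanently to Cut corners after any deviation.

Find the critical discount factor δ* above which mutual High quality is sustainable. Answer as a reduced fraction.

43/62

For Inox: deviation gain 81−38 = 43, per-period punishment loss 38−19 = 19. IC gives δ ≥ 43/62.
For Juno: gain 35, loss 54 per period, so δ ≥ 35/89.
The tighter constraint is Inox's, so cooperation needs δ ≥ 43/62.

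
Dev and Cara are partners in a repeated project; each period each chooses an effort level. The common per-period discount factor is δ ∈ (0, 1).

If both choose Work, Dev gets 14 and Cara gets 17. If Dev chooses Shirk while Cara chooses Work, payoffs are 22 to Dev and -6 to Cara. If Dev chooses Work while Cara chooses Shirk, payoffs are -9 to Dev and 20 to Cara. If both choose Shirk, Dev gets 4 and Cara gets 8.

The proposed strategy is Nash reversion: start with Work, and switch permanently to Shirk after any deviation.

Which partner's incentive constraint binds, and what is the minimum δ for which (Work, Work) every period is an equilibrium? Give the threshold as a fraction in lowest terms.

Dev's threshold: (22−14)/(22−4) = 4/9.
Cara's threshold: (20−17)/(20−8) = 1/4.
4/9 > 1/4, so Dev binds and δ* = 4/9.

Dev; δ ≥ 4/9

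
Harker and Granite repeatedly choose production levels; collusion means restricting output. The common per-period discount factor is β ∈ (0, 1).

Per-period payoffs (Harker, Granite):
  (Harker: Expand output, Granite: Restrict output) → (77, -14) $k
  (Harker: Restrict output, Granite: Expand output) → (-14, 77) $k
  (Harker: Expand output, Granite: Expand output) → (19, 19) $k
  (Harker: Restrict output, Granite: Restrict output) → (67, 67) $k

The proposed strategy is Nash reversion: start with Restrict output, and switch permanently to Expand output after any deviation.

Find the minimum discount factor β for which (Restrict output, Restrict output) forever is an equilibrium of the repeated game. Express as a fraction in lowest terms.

One-period gain from deviating is 77 − 67 = 10. The loss is 67 − 19 = 48 in every subsequent period, with present value 48·β/(1−β).
Deviation is unprofitable when 48·β/(1−β) ≥ 10, i.e. β/(1−β) ≥ 5/24.
Equivalently β ≥ 10/(10+48) = 5/29.

5/29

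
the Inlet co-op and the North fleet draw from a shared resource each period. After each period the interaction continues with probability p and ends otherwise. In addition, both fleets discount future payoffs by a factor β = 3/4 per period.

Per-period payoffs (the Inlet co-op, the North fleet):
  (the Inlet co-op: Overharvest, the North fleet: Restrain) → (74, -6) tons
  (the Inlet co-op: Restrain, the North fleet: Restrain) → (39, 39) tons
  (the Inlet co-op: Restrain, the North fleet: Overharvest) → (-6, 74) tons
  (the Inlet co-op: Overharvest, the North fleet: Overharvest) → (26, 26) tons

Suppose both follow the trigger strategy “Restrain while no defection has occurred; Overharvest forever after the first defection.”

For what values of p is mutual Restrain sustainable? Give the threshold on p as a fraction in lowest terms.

35/36

Expected continuation weight on next period's payoff is β·p = 3/4·p, which plays the role of the discount factor.
Cooperation requires 3/4·p ≥ (74−39)/(74−26) = 35/48, hence p ≥ 35/36.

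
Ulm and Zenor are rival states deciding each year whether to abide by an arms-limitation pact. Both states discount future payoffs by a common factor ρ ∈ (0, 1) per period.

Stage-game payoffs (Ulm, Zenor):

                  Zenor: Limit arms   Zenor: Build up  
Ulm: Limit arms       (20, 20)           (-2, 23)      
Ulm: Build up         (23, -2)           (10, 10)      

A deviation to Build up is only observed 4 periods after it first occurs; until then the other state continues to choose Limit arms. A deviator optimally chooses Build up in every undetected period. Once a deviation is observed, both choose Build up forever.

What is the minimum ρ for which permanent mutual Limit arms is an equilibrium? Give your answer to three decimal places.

0.693

A deviator earns 23 for 4 periods, then 10 forever; cooperating earns 20 forever. Multiplying the IC by (1−ρ):
20 ≥ 23(1−ρ^4) + 10ρ^4, so 13·ρ^4 ≥ 3 and ρ^4 ≥ 3/13.
ρ ≥ (3/13)^(1/4) ≈ 0.693.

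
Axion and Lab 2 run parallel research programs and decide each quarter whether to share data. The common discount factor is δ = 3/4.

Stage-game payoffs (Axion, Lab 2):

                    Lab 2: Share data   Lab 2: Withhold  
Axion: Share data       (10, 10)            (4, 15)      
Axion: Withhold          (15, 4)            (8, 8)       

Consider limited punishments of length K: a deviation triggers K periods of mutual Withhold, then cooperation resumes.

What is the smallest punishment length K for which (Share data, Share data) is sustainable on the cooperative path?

7

Need Σ_{k=1}^{K} δ^k ≥ (15−10)/(10−8) = 2.5000 at δ = 3/4.
At K = 6 the sum is 2.4661 < 2.5000; at K = 7 it is 2.5995 ≥ 2.5000.
So the minimum punishment length is K = 7.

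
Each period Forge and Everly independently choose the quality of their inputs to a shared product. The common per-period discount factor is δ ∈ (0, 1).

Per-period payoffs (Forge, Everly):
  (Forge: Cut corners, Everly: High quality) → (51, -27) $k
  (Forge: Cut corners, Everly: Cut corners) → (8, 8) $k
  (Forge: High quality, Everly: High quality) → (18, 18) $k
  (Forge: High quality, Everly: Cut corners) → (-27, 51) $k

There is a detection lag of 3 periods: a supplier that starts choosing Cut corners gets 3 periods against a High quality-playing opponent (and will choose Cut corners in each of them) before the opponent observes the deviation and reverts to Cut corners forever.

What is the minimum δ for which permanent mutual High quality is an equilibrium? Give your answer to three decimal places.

0.916

A deviator earns 51 for 3 periods, then 8 forever; cooperating earns 18 forever. Multiplying the IC by (1−δ):
18 ≥ 51(1−δ^3) + 8δ^3, so 43·δ^3 ≥ 33 and δ^3 ≥ 33/43.
δ ≥ (33/43)^(1/3) ≈ 0.916.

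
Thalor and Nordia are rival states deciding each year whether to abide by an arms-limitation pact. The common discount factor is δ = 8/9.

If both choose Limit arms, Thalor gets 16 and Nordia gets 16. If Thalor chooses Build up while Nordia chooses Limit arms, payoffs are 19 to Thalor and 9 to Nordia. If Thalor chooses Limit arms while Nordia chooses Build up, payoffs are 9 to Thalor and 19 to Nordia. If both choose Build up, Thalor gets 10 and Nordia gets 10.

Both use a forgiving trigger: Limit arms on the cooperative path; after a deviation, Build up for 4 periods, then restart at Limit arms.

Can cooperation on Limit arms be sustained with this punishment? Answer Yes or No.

Yes

A one-shot deviation gives 19 now, then 10 for 4 periods, then back to 16.
Gain from deviating: (19−16) today; loss: (16−10) in each of the next 4 periods.
No-deviation condition: (16−10)(δ+…+δ^4) ≥ 19−16, i.e. δ+…+δ^4 ≥ 1/2.
At δ = 8/9: δ+…+δ^4 = 3.0056 ≥ 0.5000.
So cooperation is sustainable.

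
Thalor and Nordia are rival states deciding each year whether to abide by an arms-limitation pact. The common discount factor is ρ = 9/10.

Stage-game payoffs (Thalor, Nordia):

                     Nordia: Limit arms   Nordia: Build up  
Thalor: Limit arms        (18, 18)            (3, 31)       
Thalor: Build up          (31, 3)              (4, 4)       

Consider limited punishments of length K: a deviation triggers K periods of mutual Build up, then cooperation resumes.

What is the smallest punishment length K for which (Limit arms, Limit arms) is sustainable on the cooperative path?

Need Σ_{k=1}^{K} ρ^k ≥ (31−18)/(18−4) = 0.9286 at ρ = 9/10.
At K = 1 the sum is 0.9000 < 0.9286; at K = 2 it is 1.7100 ≥ 0.9286.
So the minimum punishment length is K = 2.

2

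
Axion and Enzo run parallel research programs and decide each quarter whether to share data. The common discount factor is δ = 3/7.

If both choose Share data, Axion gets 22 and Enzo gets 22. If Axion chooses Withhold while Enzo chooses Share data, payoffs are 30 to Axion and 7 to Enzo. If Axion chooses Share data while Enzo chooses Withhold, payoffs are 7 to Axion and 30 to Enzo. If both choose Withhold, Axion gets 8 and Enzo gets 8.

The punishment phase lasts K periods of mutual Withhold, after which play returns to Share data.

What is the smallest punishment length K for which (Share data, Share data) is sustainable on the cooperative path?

2

No profitable deviation requires (22−8)(δ+…+δ^K) ≥ 30−22, i.e. δ+…+δ^K ≥ 4/7 ≈ 0.5714.
With δ = 3/7, the partial sums are K=1: 0.4286, K=2: 0.6122.
K = 2 is the first length at which the sum reaches 0.5714.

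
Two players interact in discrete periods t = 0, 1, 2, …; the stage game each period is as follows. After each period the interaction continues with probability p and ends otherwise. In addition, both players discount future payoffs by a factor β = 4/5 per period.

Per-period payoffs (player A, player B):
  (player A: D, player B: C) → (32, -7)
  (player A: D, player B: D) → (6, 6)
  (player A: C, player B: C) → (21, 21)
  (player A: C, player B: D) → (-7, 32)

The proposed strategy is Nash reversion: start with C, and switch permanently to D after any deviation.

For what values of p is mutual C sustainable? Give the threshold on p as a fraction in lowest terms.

55/104

With continuation probability p and discount β, the effective per-period discount factor is βp.
Grim-trigger IC: βp ≥ (32−21)/(32−6) = 11/26.
So p ≥ (11/26)/(4/5) = 55/104.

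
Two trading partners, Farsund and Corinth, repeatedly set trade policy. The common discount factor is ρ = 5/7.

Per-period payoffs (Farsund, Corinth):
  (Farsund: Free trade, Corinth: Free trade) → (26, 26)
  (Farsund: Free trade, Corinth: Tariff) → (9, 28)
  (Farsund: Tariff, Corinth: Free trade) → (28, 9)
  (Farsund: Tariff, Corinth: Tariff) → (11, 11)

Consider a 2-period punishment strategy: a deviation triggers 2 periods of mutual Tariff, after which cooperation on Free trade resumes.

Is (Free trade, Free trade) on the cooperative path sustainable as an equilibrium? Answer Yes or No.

A one-shot deviation gives 28 now, then 11 for 2 periods, then back to 26.
Gain from deviating: (28−26) today; loss: (26−11) in each of the next 2 periods.
No-deviation condition: (26−11)(ρ+…+ρ^2) ≥ 28−26, i.e. ρ+…+ρ^2 ≥ 2/15.
At ρ = 5/7: ρ+…+ρ^2 = 1.2245 ≥ 0.1333.
So cooperation is sustainable.

Yes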